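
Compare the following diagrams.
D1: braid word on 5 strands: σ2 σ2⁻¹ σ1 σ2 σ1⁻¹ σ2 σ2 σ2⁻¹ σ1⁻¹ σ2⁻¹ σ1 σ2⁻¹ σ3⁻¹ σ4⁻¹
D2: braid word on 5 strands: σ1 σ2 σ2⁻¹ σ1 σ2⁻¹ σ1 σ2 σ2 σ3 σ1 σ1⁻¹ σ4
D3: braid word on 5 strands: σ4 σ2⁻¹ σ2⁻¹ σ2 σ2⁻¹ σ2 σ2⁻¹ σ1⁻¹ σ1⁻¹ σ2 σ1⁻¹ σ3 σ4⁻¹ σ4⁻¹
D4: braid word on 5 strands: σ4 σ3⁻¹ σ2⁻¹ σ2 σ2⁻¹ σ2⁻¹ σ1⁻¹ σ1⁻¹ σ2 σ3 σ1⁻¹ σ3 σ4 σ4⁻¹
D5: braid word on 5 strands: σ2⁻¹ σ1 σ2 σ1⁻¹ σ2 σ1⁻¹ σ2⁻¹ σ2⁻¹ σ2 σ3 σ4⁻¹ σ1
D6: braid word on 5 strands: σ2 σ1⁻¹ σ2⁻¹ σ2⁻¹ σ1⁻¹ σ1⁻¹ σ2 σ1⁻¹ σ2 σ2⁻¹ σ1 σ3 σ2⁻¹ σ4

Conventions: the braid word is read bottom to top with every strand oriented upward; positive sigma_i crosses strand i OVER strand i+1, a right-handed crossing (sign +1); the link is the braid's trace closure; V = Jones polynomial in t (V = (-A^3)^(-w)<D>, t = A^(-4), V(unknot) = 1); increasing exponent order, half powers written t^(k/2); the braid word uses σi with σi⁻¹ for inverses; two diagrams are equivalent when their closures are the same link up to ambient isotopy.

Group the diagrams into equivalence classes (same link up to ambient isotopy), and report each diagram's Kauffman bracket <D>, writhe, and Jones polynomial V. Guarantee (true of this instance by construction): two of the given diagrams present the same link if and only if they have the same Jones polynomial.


classes: {D1, D5} | {D2} | {D3, D4, D6}
V(D1) = -t^-3 + t^-2 - t^-1 + 3 - t + t^2 - t^3  [14 crossings, <D> = -A^-18 + A^-14 - A^-10 + 3A^-6 - A^-2 + A^2 - A^6, w = -2]
V(D2) = t - t^2 + 2t^3 - t^4 + t^5 - t^6  (w +6, c 12, <D> = -A^-6 + A^-2 - A^2 + 2A^6 - A^10 + A^14)
V(D3) = -t^-6 + t^-5 - t^-4 + 2t^-3 - t^-2 + t^-1  [14 crossings, <D> = A^-8 - A^-4 + 2 - A^4 + A^8 - A^12, w = -4]
V(D4) = -t^-6 + t^-5 - t^-4 + 2t^-3 - t^-2 + t^-1  [14 crossings, <D> = A^-2 - A^2 + 2A^6 - A^10 + A^14 - A^18, w = -2]
D5 (bracket -A^-12 + A^-8 - A^-4 + 3 - A^4 + A^8 - A^12; 12 crossings at w = 0): V = -t^-3 + t^-2 - t^-1 + 3 - t + t^2 - t^3
V(D6) = -t^-6 + t^-5 - t^-4 + 2t^-3 - t^-2 + t^-1  (w -2, c 14, <D> = A^-2 - A^2 + 2A^6 - A^10 + A^14 - A^18)
insight: V(t) takes 3 values over 6 diagrams, fixing the grouping


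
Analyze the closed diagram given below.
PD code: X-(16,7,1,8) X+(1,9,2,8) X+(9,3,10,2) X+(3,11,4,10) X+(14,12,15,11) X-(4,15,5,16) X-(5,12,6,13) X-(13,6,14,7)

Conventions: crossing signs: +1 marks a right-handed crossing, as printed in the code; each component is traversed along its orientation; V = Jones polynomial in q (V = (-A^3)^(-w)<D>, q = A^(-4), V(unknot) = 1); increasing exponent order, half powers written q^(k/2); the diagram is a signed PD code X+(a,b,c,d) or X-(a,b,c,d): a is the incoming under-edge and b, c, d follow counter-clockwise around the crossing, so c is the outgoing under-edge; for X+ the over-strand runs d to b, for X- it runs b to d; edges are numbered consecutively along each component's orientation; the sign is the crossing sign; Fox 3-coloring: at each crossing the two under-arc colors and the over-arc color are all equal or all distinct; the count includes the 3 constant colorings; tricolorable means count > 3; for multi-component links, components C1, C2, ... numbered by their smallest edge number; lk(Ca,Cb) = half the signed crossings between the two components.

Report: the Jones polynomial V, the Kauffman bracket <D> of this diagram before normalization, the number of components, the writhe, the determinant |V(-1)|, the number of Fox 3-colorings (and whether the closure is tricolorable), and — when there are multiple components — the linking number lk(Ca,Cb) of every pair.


V(q) = q^-2 - q^-1 + 1 - q + q^2
bracket: A^-8 - A^-4 + 1 - A^4 + A^8, w = 0
1 component, writhe 0, over 8 crossings
det 5, colorings 3 of 3^8 — not tricolorable
observation: det 5 = |V(-1)|; not divisible by 3, so not tricolorable


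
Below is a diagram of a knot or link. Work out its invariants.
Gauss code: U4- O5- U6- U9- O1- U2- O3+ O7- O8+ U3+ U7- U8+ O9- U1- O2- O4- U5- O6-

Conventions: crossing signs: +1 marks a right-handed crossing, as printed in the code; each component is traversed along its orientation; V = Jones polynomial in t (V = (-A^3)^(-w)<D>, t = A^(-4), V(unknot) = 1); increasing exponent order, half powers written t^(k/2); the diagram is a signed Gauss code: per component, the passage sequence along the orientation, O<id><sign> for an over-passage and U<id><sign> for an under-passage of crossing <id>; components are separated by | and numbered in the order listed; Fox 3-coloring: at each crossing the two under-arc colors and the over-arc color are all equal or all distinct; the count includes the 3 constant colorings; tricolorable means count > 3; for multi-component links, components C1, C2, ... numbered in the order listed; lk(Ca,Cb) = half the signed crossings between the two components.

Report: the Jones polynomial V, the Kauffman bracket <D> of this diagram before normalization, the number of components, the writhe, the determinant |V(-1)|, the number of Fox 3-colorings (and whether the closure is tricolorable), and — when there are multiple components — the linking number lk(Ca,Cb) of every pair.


Jones polynomial: V(t) = t^-8 - 2t^-7 + t^-6 - 2t^-5 + 2t^-4 + t^-2
<D> = -A^-7 - 2A + 2A^5 - A^9 + 2A^13 - A^17; writhe -5
components 1, writhe -5 (9 crossings)
3-colorings: 27 of 3^9, det 9 — tricolorable
note: w = -5 (over 9 crossings) is diagram-only; (-A^3)^(5) removes it from V


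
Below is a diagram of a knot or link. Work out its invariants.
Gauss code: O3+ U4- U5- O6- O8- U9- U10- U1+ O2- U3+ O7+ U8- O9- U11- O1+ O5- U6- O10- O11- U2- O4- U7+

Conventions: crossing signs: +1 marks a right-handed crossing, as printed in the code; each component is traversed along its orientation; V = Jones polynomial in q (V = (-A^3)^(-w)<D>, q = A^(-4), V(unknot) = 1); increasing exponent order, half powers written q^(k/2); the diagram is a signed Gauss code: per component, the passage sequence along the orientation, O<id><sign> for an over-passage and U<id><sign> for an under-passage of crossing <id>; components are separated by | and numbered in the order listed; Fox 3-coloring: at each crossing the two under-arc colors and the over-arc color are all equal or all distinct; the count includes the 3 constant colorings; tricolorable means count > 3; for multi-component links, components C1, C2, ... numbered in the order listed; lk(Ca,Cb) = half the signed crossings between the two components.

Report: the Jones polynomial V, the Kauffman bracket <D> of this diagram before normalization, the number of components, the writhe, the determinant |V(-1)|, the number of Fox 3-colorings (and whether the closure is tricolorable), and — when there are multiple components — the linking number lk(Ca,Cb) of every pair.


V(q) = q^-8 - 2q^-7 + 2q^-6 - 3q^-5 + 3q^-4 - 2q^-3 + 2q^-2 - q^-1 + 1
bracket: -A^-15 + A^-11 - 2A^-7 + 2A^-3 - 3A + 3A^5 - 2A^9 + 2A^13 - A^17, w = -5
1 component, writhe -5, over 11 crossings
det 17, colorings 3 of 3^11 — not tricolorable
observation: w = -5 shifts under R1 moves; the (-A^3)^(5) factor cancels that in V


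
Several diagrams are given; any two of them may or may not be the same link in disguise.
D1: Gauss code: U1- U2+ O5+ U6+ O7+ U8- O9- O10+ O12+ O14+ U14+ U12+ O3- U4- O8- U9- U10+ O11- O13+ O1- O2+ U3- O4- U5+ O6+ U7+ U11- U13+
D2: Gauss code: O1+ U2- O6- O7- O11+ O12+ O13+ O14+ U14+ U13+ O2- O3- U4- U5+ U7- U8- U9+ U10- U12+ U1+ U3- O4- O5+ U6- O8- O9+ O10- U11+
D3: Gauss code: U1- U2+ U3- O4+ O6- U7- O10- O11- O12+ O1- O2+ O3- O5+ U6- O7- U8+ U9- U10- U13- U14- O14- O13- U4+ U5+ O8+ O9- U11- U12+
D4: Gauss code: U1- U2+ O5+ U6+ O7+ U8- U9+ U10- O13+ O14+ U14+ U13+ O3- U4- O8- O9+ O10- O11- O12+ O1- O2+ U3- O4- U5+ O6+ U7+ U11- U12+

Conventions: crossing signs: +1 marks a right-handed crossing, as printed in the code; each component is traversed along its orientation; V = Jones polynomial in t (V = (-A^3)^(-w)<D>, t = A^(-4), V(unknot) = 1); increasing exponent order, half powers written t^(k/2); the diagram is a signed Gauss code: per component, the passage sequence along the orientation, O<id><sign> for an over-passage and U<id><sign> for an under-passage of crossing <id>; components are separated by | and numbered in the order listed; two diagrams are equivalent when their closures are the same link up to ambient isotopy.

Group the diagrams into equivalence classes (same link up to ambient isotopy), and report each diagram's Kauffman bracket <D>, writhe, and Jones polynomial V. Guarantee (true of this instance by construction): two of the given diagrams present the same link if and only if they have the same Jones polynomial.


equivalence classes: {D1, D4} | {D2} | {D3}
D1 (bracket -A^-6 + A^-2 - A^2 + 3A^6 - A^10 + A^14 - A^18; 14 crossings at w = +2): V = -t^-3 + t^-2 - t^-1 + 3 - t + t^2 - t^3
V(D2) = 1  (w 0, c 14, <D> = 1)
V(D3) = -t^-4 + t^-3 + t^-1  [14 crossings, <D> = A^-8 + 1 - A^4, w = -4]
D4 (bracket -A^-6 + A^-2 - A^2 + 3A^6 - A^10 + A^14 - A^18; 14 crossings at w = +2): V = -t^-3 + t^-2 - t^-1 + 3 - t + t^2 - t^3
observation: 3 classes among 4 diagrams; unequal V(t) rules out equality


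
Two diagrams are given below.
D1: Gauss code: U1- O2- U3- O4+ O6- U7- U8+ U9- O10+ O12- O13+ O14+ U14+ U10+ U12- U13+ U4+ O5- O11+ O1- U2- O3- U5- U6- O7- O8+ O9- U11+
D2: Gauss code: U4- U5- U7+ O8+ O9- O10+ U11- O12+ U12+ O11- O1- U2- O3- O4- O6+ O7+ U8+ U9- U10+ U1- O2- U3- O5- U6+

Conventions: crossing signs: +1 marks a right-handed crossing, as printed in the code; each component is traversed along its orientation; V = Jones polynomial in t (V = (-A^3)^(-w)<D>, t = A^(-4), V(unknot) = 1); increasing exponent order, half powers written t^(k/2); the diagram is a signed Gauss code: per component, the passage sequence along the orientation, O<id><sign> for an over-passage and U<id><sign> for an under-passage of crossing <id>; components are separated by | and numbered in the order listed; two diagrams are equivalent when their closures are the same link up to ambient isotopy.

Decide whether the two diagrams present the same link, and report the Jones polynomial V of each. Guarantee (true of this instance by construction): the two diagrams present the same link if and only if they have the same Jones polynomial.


equivalent: no
D1 (bracket A^-2 - A^2 + 2A^6 - A^10 + A^14 - A^18; 14 crossings at w = -2): V = -t^-6 + t^-5 - t^-4 + 2t^-3 - t^-2 + t^-1
V(D2) = 1  (w -2, c 12, <D> = A^-6)
key observation: 2 classes among 2 diagrams; unequal V(t) rules out equality


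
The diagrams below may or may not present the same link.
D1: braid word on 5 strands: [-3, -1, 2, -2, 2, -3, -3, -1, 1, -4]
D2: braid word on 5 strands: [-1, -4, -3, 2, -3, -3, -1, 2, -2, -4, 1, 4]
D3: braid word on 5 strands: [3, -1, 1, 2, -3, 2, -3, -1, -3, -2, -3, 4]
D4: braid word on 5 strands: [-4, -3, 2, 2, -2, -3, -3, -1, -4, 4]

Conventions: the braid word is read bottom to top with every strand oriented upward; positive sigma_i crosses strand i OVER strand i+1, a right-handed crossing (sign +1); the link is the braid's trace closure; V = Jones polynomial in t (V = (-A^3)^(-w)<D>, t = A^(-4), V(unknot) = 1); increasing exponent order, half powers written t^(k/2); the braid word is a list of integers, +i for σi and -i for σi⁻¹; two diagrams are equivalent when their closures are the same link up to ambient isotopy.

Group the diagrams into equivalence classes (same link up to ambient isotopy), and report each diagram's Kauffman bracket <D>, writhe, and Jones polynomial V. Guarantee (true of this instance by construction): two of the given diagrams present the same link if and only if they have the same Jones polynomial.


grouping into links: {D1, D2, D3, D4}
V(D1) = -t^-4 + t^-3 + t^-1  (w -4, c 10, <D> = A^-8 + 1 - A^4)
V(D2) = -t^-4 + t^-3 + t^-1  [12 crossings, <D> = A^-8 + 1 - A^4, w = -4]
V(D3) = -t^-4 + t^-3 + t^-1  [12 crossings, <D> = A^-2 + A^6 - A^10, w = -2]
V(D4) = -t^-4 + t^-3 + t^-1  [10 crossings, <D> = A^-8 + 1 - A^4, w = -4]
why: one V(t) for all 4 diagrams — one class (guaranteed)


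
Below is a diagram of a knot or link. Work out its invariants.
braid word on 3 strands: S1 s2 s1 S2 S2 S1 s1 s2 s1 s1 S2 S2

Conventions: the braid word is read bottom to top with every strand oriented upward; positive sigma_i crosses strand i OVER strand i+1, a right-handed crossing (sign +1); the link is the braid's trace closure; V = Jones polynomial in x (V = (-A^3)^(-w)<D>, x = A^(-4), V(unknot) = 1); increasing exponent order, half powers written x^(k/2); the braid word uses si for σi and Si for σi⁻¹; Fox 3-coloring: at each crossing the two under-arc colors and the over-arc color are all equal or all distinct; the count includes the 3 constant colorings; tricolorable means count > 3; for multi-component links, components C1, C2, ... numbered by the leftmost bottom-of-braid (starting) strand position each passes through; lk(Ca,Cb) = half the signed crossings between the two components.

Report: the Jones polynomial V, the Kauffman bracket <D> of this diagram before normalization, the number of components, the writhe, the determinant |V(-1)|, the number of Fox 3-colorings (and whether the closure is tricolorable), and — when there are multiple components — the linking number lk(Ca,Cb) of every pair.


Jones polynomial: V(x) = -x^-3 + 2x^-2 - 2x^-1 + 3 - 2x + 2x^2 - x^3
<D> = -A^-12 + 2A^-8 - 2A^-4 + 3 - 2A^4 + 2A^8 - A^12; writhe 0
components 1, writhe 0 (12 crossings)
3-colorings: 3 of 3^12, det 13 — not tricolorable
note: |V(-1)| = 13: so not tricolorable, since 3 does not divide 13


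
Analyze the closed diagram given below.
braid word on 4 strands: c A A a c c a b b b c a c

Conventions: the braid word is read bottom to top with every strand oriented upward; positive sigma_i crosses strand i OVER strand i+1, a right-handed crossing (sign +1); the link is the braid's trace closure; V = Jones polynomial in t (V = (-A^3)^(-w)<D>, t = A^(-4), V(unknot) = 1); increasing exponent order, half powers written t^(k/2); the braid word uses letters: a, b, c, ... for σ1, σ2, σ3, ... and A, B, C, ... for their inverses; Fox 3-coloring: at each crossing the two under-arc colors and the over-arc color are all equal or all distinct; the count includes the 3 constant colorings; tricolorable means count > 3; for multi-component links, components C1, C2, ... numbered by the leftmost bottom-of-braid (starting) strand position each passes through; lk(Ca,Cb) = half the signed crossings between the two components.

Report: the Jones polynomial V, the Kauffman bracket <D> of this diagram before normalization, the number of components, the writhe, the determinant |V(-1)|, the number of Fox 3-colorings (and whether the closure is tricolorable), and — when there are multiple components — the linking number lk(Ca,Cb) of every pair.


V = t^3 + 2t^5 - 2t^6 + 2t^7 - 3t^8 + 2t^9 - 2t^10 + t^11
<D> = -A^-17 + 2A^-13 - 2A^-9 + 3A^-5 - 2A^-1 + 2A^3 - 2A^7 - A^15 (w = +9)
1 component over 13 crossings, w = +9
9 Fox colorings among 3^13, |V(-1)| = 15: tricolorable
why: det 15 = |V(-1)|; divisible by 3, so tricolorable


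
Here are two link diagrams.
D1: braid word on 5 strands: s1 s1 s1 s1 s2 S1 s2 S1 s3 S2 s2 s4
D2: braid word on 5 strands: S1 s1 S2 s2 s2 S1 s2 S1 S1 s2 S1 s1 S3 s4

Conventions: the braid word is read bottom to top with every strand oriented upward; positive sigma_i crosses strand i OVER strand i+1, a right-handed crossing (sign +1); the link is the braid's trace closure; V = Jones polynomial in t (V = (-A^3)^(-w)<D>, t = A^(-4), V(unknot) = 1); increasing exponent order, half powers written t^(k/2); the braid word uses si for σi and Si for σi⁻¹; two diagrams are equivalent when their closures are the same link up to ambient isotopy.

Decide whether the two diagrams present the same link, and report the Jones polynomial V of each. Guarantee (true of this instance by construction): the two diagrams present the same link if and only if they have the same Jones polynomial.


equivalent: no
V(D1) = t - t^2 + 2t^3 - t^4 + t^5 - t^6  (w +6, c 12, <D> = -A^-6 + A^-2 - A^2 + 2A^6 - A^10 + A^14)
D2 (bracket -A^-12 + 2A^-8 - 2A^-4 + 3 - 2A^4 + 2A^8 - A^12; 14 crossings at w = 0): V = -t^-3 + 2t^-2 - 2t^-1 + 3 - 2t + 2t^2 - t^3
why: comparing 2 Jones polynomials yields 2 groups


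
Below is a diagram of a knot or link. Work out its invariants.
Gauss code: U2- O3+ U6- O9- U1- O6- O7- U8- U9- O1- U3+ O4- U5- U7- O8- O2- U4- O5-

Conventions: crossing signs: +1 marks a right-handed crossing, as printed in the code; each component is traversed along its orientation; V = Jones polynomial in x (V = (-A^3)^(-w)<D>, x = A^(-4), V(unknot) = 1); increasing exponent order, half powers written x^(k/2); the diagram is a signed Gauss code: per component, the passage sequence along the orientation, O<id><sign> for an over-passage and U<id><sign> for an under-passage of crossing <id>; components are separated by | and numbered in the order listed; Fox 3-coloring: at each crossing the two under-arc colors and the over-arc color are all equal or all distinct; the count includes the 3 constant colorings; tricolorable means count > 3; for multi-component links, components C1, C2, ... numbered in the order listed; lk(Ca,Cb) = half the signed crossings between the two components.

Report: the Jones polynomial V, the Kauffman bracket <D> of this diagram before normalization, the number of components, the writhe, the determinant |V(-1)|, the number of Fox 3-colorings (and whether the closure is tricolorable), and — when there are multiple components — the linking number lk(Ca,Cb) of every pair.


Jones polynomial: V(x) = x^-10 - 3x^-9 + 4x^-8 - 6x^-7 + 6x^-6 - 5x^-5 + 5x^-4 - 2x^-3 + x^-2
<D> = -A^-13 + 2A^-9 - 5A^-5 + 5A^-1 - 6A^3 + 6A^7 - 4A^11 + 3A^15 - A^19; writhe -7
components 1, writhe -7 (9 crossings)
3-colorings: 9 of 3^9, det 33 — tricolorable
note: |V(-1)| = 33: so tricolorable, since 3 divides 33


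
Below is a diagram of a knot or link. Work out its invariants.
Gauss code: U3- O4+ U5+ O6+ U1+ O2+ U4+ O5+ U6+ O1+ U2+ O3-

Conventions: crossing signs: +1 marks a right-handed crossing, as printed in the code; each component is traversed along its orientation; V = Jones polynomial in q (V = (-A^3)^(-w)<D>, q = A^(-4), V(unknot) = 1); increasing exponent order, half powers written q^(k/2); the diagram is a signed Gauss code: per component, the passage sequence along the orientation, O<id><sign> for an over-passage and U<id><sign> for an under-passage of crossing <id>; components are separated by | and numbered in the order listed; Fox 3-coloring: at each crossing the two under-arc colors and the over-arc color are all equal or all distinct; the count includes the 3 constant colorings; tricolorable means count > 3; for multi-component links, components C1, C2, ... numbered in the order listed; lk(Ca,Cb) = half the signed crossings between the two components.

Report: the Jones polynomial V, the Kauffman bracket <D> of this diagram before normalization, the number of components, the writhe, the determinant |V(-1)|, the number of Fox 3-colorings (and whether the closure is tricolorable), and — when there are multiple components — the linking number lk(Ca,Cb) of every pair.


Jones polynomial: V(q) = q^2 + q^4 - q^5 + q^6 - q^7
<D> = -A^-16 + A^-12 - A^-8 + A^-4 + A^4; writhe +4
components 1, writhe +4 (6 crossings)
3-colorings: 3 of 3^6, det 5 — not tricolorable
note: V spans 5 powers of q: at least 5 crossings in any diagram


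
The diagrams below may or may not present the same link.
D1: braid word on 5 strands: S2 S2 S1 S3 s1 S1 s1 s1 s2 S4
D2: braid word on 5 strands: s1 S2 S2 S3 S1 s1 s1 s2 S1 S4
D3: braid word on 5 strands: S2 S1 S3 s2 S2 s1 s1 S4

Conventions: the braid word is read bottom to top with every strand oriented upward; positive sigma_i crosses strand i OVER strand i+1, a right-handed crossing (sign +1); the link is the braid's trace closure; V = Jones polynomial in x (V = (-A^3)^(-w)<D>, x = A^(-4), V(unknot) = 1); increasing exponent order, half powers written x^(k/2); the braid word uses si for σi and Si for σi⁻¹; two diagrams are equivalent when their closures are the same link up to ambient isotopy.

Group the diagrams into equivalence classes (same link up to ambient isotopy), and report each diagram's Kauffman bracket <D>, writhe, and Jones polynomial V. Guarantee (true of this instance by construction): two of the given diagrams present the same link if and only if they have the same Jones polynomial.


equivalence classes: {D1, D2, D3}
D1 (bracket A^-6; 10 crossings at w = -2): V = 1
D2 (bracket A^-6; 10 crossings at w = -2): V = 1
D3 (bracket A^-6; 8 crossings at w = -2): V = 1
key observation: one V(x) for all 3 diagrams — one class (guaranteed)


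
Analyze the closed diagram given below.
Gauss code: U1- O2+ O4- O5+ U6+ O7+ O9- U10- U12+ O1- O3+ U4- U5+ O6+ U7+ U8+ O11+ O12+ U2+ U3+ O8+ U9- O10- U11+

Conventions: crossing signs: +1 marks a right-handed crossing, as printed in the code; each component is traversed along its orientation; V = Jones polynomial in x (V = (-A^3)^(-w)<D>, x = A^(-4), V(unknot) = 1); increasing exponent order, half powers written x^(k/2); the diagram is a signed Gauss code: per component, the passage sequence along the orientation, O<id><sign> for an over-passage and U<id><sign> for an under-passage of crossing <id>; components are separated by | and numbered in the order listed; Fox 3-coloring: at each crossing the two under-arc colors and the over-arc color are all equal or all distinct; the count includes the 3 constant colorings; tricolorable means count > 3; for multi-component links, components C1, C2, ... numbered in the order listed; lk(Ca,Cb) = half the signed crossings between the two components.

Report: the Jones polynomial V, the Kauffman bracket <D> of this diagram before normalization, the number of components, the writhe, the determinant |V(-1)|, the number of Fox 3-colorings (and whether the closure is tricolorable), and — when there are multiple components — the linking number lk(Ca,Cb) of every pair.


V = x - x^2 + 2x^3 - x^4 + x^5 - x^6
<D> = -A^-12 + A^-8 - A^-4 + 2 - A^4 + A^8 (w = +4)
1 component over 12 crossings, w = +4
3 Fox colorings among 3^12, |V(-1)| = 7: not tricolorable
why: w = +4 (over 12 crossings) is diagram-only; (-A^3)^(-4) removes it from V


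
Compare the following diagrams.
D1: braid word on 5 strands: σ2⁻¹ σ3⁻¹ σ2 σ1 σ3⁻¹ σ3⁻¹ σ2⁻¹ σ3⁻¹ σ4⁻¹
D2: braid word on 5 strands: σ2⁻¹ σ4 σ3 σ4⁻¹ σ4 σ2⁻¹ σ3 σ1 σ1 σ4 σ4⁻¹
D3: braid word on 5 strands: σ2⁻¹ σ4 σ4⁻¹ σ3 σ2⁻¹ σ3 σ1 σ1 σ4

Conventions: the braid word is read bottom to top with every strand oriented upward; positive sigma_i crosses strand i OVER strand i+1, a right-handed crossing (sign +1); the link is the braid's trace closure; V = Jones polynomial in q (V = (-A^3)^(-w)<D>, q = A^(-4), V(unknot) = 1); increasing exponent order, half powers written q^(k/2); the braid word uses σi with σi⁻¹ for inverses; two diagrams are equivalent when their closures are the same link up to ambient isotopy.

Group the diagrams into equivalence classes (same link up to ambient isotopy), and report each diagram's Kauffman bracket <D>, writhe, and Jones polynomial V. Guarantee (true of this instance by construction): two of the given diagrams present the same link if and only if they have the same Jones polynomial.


classes: {D1} | {D2, D3}
V(D1) = q^(-13/2) - q^(-11/2) + q^(-9/2) - 2q^(-7/2) - q^(-3/2)  [9 crossings, <D> = A^-9 + 2A^-1 - A^3 + A^7 - A^11, w = -5]
D2 (bracket A^-9 - A^-5 + 2A^-1 - 2A^3 + 2A^7 - A^11 + A^15; 11 crossings at w = +3): V = -q^(-3/2) + q^(-1/2) - 2q^(1/2) + 2q^(3/2) - 2q^(5/2) + q^(7/2) - q^(9/2)
D3 (bracket A^-9 - A^-5 + 2A^-1 - 2A^3 + 2A^7 - A^11 + A^15; 9 crossings at w = +3): V = -q^(-3/2) + q^(-1/2) - 2q^(1/2) + 2q^(3/2) - 2q^(5/2) + q^(7/2) - q^(9/2)
note: 2 values of V(q) split the 3 diagrams


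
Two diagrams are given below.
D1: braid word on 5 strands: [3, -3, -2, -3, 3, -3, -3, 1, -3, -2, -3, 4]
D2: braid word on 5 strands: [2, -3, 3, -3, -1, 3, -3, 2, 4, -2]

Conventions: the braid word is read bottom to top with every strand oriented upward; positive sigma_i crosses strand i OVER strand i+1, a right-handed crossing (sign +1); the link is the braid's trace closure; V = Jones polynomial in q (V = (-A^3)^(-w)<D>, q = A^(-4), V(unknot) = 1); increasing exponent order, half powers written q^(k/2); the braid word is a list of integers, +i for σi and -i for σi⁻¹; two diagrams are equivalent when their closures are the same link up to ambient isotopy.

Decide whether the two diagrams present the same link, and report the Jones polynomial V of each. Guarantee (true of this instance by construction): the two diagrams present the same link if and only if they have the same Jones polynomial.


same link: no
V(D1) = -q^-7 + q^-6 - q^-5 + q^-4 + q^-2  [12 crossings, <D> = A^-4 + A^4 - A^8 + A^12 - A^16, w = -4]
V(D2) = 1  (w 0, c 10, <D> = 1)
note: V(q) takes 2 values over 2 diagrams, fixing the grouping


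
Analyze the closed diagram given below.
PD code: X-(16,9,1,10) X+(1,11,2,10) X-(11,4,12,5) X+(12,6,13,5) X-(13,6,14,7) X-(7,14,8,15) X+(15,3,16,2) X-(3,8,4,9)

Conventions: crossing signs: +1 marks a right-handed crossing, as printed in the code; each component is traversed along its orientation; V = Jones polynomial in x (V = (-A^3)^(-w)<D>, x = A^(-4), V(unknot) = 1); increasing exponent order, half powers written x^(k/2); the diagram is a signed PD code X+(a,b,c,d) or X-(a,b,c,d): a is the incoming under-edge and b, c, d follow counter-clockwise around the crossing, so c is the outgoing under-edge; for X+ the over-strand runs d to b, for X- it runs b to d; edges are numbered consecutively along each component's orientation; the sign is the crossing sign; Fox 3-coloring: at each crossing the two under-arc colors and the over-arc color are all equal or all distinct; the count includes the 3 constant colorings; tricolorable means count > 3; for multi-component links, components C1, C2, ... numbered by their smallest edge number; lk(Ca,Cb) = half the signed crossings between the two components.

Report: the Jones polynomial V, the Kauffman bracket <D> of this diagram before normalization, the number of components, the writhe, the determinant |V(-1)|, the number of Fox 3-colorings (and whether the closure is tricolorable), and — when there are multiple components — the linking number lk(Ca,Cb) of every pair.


V = -x^-4 + x^-3 + x^-1
<D> = A^-2 + A^6 - A^10 (w = -2)
1 component over 8 crossings, w = -2
9 Fox colorings among 3^8, |V(-1)| = 3: tricolorable
why: the span of V is 3, forcing >= 3 crossings in any diagram


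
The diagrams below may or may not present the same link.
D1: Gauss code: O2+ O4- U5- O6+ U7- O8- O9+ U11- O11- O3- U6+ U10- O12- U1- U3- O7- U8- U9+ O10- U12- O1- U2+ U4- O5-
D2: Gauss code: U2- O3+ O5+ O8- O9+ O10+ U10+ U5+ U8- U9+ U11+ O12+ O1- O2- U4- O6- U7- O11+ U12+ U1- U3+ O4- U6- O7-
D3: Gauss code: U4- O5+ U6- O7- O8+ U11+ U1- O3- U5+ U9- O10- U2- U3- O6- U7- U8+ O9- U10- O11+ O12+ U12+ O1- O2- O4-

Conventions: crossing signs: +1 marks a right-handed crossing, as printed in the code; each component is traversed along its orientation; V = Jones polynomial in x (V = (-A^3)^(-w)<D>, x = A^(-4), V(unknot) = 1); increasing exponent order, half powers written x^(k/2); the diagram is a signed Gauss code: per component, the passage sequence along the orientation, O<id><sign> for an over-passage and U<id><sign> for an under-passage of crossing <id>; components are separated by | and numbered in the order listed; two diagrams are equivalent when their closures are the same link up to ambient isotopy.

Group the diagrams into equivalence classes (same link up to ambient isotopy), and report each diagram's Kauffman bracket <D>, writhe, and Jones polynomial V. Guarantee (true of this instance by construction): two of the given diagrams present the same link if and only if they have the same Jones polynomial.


equivalence classes: {D1, D3} | {D2}
D1 (bracket A^-14 - A^-10 + 2A^-6 - A^-2 + A^2 - A^6; 12 crossings at w = -6): V = -x^-6 + x^-5 - x^-4 + 2x^-3 - x^-2 + x^-1
V(D2) = x^-5 - 2x^-4 + 2x^-3 - 2x^-2 + 2x^-1 - 1 + x  (w 0, c 12, <D> = A^-4 - 1 + 2A^4 - 2A^8 + 2A^12 - 2A^16 + A^20)
D3 (bracket A^-8 - A^-4 + 2 - A^4 + A^8 - A^12; 12 crossings at w = -4): V = -x^-6 + x^-5 - x^-4 + 2x^-3 - x^-2 + x^-1
key observation: V(x) takes 2 values over 3 diagrams, fixing the grouping


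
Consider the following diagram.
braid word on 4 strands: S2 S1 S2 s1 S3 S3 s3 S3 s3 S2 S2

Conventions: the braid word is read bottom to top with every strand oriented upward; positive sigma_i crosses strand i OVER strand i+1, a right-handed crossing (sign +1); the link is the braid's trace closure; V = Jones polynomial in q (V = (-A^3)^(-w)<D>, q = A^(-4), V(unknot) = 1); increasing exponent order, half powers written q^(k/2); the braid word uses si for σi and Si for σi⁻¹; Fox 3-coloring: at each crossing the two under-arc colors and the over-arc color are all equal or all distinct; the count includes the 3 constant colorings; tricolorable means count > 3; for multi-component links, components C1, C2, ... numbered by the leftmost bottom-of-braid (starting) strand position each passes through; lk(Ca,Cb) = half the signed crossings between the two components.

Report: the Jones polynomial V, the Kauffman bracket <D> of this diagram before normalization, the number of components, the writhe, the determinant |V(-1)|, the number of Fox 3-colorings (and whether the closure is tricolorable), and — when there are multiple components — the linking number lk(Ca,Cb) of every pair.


V = -q^-4 + q^-3 + q^-1
<D> = -A^-11 - A^-3 + A (w = -5)
1 component over 11 crossings, w = -5
9 Fox colorings among 3^11, |V(-1)| = 3: tricolorable
why: w = -5 shifts under R1 moves; the (-A^3)^(5) factor cancels that in V


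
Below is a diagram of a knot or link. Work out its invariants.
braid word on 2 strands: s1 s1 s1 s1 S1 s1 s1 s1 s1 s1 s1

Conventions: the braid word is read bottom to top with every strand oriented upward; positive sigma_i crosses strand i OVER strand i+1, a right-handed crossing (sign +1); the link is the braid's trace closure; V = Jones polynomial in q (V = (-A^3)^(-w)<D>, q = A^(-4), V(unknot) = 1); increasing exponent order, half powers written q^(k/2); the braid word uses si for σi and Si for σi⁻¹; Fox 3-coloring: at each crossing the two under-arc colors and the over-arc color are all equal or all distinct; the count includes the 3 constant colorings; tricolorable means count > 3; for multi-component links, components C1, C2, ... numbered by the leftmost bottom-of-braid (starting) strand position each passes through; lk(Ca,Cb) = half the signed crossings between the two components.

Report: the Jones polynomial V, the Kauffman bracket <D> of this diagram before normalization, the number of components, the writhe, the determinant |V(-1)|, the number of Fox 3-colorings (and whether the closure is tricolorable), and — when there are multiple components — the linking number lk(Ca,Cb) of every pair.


V(q) = q^4 + q^6 - q^7 + q^8 - q^9 + q^10 - q^11 + q^12 - q^13
bracket: A^-25 - A^-21 + A^-17 - A^-13 + A^-9 - A^-5 + A^-1 - A^3 - A^11, w = +9
1 component, writhe +9, over 11 crossings
det 9, colorings 9 of 3^11 — tricolorable
observation: det 9 = |V(-1)|; divisible by 3, so tricolorable


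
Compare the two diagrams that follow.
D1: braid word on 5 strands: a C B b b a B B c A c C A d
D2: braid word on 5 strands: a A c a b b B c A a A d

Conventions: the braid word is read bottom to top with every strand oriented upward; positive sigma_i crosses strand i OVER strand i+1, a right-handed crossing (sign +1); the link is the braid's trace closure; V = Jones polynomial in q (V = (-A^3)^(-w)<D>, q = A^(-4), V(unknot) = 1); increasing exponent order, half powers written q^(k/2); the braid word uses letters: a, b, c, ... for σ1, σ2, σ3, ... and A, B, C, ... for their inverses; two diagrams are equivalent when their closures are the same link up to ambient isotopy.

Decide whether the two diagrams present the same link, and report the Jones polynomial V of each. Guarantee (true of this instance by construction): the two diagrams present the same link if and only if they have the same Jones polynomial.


equivalent: no
V(D1) = q^-3 + q^-2 + q^-1 + 1  (w 0, c 14, <D> = 1 + A^4 + A^8 + A^12)
V(D2) = 1 + q + q^2 + q^3  (w +4, c 12, <D> = 1 + A^4 + A^8 + A^12)
why: comparing 2 Jones polynomials yields 2 groups


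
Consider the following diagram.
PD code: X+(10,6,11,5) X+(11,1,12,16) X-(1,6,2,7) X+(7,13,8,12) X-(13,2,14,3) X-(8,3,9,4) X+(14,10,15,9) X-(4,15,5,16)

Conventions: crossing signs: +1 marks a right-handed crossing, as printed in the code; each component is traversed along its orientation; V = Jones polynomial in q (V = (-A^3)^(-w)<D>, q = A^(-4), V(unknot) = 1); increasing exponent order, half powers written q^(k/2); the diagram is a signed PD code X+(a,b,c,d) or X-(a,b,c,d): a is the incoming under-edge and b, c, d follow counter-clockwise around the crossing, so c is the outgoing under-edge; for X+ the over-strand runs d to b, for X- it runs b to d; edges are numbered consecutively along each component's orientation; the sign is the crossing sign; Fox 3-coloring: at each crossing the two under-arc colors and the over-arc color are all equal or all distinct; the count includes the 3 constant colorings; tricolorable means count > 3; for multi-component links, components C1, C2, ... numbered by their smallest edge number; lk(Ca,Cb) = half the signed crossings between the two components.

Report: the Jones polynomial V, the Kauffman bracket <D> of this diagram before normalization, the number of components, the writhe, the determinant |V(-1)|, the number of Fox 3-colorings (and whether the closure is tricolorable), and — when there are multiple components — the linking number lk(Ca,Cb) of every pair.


V = -q^-3 + q^-2 - q^-1 + 3 - q + q^2 - q^3
<D> = -A^-12 + A^-8 - A^-4 + 3 - A^4 + A^8 - A^12 (w = 0)
1 component over 8 crossings, w = 0
27 Fox colorings among 3^8, |V(-1)| = 9: tricolorable
why: palindromic: swapping q for 1/q fixes V


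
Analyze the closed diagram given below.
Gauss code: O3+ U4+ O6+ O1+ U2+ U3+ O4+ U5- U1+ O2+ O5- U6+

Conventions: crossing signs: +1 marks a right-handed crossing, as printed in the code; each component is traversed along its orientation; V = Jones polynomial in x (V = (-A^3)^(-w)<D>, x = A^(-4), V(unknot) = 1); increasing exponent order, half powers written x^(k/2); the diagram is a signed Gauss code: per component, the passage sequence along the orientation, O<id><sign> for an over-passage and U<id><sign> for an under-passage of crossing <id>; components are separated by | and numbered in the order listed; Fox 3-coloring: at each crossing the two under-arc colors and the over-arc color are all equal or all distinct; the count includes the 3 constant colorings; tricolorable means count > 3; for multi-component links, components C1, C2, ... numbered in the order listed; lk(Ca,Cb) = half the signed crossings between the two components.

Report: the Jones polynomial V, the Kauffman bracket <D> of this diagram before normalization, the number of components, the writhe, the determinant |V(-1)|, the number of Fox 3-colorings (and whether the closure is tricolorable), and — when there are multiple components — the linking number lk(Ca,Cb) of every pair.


V(x) = x - x^2 + 2x^3 - x^4 + x^5 - x^6
bracket: -A^-12 + A^-8 - A^-4 + 2 - A^4 + A^8, w = +4
1 component, writhe +4, over 6 crossings
det 7, colorings 3 of 3^6 — not tricolorable
observation: V spans 5 powers of x: at least 5 crossings in any diagram


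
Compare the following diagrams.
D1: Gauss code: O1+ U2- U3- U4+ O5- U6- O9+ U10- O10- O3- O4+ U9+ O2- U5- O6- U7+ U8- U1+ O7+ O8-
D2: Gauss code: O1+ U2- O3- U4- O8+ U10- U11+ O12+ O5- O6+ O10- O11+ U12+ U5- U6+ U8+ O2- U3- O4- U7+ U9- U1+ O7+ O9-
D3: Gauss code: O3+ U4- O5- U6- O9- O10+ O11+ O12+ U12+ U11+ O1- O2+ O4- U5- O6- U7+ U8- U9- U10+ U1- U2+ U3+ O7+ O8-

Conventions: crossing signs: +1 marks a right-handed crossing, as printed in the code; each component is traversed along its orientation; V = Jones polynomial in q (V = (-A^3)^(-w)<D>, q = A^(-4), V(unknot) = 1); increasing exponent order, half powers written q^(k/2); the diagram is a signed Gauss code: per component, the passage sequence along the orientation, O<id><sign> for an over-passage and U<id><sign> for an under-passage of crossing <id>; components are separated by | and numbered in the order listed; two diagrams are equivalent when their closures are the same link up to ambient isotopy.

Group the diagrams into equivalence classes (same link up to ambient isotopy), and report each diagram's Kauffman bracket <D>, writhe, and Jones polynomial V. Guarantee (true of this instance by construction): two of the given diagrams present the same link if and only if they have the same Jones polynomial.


equivalence classes: {D1, D2, D3}
D1 (bracket A^-2 + A^6 - A^10; 10 crossings at w = -2): V = -q^-4 + q^-3 + q^-1
V(D2) = -q^-4 + q^-3 + q^-1  [12 crossings, <D> = A^4 + A^12 - A^16, w = 0]
D3 (bracket A^4 + A^12 - A^16; 12 crossings at w = 0): V = -q^-4 + q^-3 + q^-1
key observation: all 3 diagrams share one V(q), hence one class


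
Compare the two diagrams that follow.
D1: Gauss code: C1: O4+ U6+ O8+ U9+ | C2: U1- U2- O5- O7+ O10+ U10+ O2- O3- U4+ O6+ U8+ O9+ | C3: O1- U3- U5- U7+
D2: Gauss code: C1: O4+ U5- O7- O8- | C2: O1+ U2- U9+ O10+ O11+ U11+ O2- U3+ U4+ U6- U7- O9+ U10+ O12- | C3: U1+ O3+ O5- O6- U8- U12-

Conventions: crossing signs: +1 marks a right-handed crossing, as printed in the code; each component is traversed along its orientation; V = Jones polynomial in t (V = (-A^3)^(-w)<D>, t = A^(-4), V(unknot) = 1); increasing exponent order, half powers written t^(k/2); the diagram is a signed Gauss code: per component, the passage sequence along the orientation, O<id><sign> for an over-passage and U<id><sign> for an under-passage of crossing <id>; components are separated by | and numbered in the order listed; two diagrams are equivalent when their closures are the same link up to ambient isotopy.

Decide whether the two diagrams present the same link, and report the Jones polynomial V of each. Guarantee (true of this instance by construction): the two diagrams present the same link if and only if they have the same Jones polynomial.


equivalent: no
V(D1) = t^-1 + 2t - t^2 + 2t^3 - t^4 + t^5  (w +2, c 10, <D> = A^-14 - A^-10 + 2A^-6 - A^-2 + 2A^2 + A^10)
V(D2) = t^-3 + t^-2 + t^-1 + 1  [12 crossings, <D> = 1 + A^4 + A^8 + A^12, w = 0]
key observation: 2 values of V(t) split the 2 diagrams


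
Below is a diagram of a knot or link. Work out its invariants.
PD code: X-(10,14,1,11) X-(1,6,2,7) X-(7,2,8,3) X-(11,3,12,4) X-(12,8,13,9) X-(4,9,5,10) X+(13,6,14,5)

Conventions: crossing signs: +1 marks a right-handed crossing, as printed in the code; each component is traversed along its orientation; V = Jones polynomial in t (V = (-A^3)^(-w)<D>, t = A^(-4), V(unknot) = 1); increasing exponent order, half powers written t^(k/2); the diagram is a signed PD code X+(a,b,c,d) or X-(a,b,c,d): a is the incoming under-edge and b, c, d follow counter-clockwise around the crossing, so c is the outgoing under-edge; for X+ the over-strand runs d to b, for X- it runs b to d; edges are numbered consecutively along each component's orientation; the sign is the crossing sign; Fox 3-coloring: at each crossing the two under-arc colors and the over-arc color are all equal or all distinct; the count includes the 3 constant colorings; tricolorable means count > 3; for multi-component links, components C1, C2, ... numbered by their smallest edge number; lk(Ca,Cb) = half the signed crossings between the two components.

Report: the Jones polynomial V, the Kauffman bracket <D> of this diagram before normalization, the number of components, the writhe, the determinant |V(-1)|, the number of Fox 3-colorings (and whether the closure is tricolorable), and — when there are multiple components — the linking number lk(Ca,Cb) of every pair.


Jones polynomial: V(t) = t^(-13/2) - t^(-11/2) + t^(-9/2) - 2t^(-7/2) - t^(-3/2)
<D> = A^-9 + 2A^-1 - A^3 + A^7 - A^11; writhe -5
components 2, writhe -5 (7 crossings)
linking number lk(C1,C2) = -1
3-colorings: 9 of 3^7, det 6 — tricolorable
note: summing lk over 1 pair gives -1
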